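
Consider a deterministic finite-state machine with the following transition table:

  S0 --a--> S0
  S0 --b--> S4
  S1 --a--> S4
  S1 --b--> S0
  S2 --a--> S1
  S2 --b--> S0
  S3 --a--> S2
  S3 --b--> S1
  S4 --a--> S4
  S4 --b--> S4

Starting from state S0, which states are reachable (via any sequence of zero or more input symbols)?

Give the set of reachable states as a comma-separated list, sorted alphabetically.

Answer: S0, S4

Derivation:
BFS from S0:
  visit S0: S0--a-->S0 (seen), S0--b-->S4 (new)
  visit S4: S4--a-->S4 (seen), S4--b-->S4 (seen)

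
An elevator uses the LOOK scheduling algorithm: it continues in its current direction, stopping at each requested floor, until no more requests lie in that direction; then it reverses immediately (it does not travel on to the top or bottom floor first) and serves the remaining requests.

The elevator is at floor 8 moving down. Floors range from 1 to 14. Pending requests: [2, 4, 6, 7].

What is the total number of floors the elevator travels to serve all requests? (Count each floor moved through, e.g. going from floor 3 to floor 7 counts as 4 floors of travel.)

Start at floor 8 moving down, LOOK stop order: [7, 6, 4, 2]
  8 → 7: |7-8| = 1, total = 1
  7 → 6: |6-7| = 1, total = 2
  6 → 4: |4-6| = 2, total = 4
  4 → 2: |2-4| = 2, total = 6

Answer: 6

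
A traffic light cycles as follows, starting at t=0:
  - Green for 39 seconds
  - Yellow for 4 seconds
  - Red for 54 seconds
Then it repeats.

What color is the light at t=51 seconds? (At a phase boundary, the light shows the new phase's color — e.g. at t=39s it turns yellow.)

Cycle length = 39 + 4 + 54 = 97s
t = 51, phase_t = 51 mod 97 = 51
51 >= 43 → RED

Answer: red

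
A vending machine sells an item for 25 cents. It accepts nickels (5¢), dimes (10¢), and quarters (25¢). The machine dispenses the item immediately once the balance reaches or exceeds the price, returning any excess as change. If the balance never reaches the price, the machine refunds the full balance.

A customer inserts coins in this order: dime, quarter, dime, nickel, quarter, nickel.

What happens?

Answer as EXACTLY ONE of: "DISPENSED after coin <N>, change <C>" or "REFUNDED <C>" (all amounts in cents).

Answer: DISPENSED after coin 2, change 10

Derivation:
Price: 25¢
Coin 1 (dime, 10¢): balance = 10¢
Coin 2 (quarter, 25¢): balance = 35¢
  → balance >= price → DISPENSE, change = 35 - 25 = 10¢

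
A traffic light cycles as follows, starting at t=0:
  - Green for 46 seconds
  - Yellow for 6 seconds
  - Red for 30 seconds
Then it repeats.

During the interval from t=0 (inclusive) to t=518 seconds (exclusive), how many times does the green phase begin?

Answer: 7

Derivation:
Cycle = 46+6+30 = 82s
green phase starts at t = k*82 + 0 for k=0,1,2,...
Need k*82+0 < 518 → k < 6.317
k ∈ {0, ..., 6} → 7 starts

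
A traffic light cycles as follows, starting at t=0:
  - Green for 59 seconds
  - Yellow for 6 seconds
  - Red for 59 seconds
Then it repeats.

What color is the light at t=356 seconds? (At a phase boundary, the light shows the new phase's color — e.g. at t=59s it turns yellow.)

Cycle length = 59 + 6 + 59 = 124s
t = 356, phase_t = 356 mod 124 = 108
108 >= 65 → RED

Answer: red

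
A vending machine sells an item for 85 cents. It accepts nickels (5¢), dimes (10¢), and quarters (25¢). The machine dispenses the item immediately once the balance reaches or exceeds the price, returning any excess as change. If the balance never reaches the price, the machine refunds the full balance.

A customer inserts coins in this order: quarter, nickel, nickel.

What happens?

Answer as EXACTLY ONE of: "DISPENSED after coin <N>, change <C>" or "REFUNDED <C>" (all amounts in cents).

Price: 85¢
Coin 1 (quarter, 25¢): balance = 25¢
Coin 2 (nickel, 5¢): balance = 30¢
Coin 3 (nickel, 5¢): balance = 35¢
All coins inserted, balance 35¢ < price 85¢ → REFUND 35¢

Answer: REFUNDED 35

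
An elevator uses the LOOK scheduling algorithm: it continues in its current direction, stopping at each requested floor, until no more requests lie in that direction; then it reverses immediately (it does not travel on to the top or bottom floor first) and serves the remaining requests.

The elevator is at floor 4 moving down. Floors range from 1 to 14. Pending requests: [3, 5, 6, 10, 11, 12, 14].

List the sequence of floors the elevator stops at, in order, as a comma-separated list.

Answer: 3, 5, 6, 10, 11, 12, 14

Derivation:
Current: 4, moving DOWN
Serve below first (descending): [3]
Then reverse, serve above (ascending): [5, 6, 10, 11, 12, 14]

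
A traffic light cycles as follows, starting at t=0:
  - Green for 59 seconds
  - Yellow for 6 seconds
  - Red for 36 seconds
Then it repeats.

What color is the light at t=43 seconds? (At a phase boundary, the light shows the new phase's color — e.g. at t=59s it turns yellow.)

Answer: green

Derivation:
Cycle length = 59 + 6 + 36 = 101s
t = 43, phase_t = 43 mod 101 = 43
43 < 59 (green end) → GREEN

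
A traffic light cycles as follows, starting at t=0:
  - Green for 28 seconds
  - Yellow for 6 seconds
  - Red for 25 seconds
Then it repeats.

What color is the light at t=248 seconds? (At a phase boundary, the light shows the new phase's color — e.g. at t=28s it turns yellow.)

Cycle length = 28 + 6 + 25 = 59s
t = 248, phase_t = 248 mod 59 = 12
12 < 28 (green end) → GREEN

Answer: green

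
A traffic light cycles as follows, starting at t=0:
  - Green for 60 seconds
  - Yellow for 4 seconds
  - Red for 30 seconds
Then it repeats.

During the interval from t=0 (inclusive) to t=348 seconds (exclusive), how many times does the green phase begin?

Cycle = 60+4+30 = 94s
green phase starts at t = k*94 + 0 for k=0,1,2,...
Need k*94+0 < 348 → k < 3.702
k ∈ {0, ..., 3} → 4 starts

Answer: 4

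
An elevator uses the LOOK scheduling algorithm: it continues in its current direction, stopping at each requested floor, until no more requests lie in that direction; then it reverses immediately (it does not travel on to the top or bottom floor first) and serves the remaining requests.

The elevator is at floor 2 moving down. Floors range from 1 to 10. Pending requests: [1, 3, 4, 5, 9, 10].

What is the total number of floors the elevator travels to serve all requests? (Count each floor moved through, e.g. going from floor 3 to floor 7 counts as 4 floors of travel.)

Start at floor 2 moving down, LOOK stop order: [1, 3, 4, 5, 9, 10]
  2 → 1: |1-2| = 1, total = 1
  1 → 3: |3-1| = 2, total = 3
  3 → 4: |4-3| = 1, total = 4
  4 → 5: |5-4| = 1, total = 5
  5 → 9: |9-5| = 4, total = 9
  9 → 10: |10-9| = 1, total = 10

Answer: 10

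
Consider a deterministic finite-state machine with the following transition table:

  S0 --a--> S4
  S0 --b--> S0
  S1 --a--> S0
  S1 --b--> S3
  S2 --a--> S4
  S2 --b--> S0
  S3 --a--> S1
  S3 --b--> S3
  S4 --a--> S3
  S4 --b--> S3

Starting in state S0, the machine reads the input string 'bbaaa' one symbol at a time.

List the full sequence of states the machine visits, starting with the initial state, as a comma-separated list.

Start: S0
  read 'b': S0 --b--> S0
  read 'b': S0 --b--> S0
  read 'a': S0 --a--> S4
  read 'a': S4 --a--> S3
  read 'a': S3 --a--> S1

Answer: S0, S0, S0, S4, S3, S1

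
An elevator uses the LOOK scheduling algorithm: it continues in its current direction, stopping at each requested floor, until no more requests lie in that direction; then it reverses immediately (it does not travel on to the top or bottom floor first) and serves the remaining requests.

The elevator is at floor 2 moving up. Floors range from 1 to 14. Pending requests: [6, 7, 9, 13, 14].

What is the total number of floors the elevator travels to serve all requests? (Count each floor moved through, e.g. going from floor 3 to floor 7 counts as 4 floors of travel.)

Start at floor 2 moving up, LOOK stop order: [6, 7, 9, 13, 14]
  2 → 6: |6-2| = 4, total = 4
  6 → 7: |7-6| = 1, total = 5
  7 → 9: |9-7| = 2, total = 7
  9 → 13: |13-9| = 4, total = 11
  13 → 14: |14-13| = 1, total = 12

Answer: 12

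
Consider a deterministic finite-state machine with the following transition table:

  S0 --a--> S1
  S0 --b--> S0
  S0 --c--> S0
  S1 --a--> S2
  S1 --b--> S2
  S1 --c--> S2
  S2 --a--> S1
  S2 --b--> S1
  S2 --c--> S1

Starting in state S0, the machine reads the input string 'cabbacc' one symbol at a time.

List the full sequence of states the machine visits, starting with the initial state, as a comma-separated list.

Start: S0
  read 'c': S0 --c--> S0
  read 'a': S0 --a--> S1
  read 'b': S1 --b--> S2
  read 'b': S2 --b--> S1
  read 'a': S1 --a--> S2
  read 'c': S2 --c--> S1
  read 'c': S1 --c--> S2

Answer: S0, S0, S1, S2, S1, S2, S1, S2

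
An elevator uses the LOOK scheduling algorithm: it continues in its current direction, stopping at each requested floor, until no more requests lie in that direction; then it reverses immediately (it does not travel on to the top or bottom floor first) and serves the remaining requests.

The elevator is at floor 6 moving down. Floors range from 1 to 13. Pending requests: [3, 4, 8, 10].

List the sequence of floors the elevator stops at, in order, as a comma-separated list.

Answer: 4, 3, 8, 10

Derivation:
Current: 6, moving DOWN
Serve below first (descending): [4, 3]
Then reverse, serve above (ascending): [8, 10]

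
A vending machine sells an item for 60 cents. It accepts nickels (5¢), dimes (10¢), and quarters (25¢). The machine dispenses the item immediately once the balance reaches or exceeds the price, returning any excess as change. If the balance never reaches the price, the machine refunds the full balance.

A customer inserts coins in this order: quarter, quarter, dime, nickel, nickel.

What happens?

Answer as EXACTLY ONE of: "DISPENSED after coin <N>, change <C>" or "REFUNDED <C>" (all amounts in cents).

Answer: DISPENSED after coin 3, change 0

Derivation:
Price: 60¢
Coin 1 (quarter, 25¢): balance = 25¢
Coin 2 (quarter, 25¢): balance = 50¢
Coin 3 (dime, 10¢): balance = 60¢
  → balance >= price → DISPENSE, change = 60 - 60 = 0¢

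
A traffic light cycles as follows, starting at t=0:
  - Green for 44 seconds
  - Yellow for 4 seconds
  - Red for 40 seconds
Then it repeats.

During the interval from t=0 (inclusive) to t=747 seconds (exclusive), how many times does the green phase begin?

Cycle = 44+4+40 = 88s
green phase starts at t = k*88 + 0 for k=0,1,2,...
Need k*88+0 < 747 → k < 8.489
k ∈ {0, ..., 8} → 9 starts

Answer: 9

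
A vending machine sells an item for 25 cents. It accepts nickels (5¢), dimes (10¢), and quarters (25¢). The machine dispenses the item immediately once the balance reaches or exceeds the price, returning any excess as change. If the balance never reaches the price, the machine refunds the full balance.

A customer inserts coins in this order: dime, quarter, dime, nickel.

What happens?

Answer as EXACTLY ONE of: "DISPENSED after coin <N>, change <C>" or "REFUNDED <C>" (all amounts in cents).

Price: 25¢
Coin 1 (dime, 10¢): balance = 10¢
Coin 2 (quarter, 25¢): balance = 35¢
  → balance >= price → DISPENSE, change = 35 - 25 = 10¢

Answer: DISPENSED after coin 2, change 10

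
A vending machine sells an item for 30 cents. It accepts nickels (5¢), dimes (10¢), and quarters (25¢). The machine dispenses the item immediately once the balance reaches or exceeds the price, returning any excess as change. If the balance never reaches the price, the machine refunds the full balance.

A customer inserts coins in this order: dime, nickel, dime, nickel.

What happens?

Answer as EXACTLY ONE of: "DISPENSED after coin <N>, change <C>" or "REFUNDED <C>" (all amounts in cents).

Answer: DISPENSED after coin 4, change 0

Derivation:
Price: 30¢
Coin 1 (dime, 10¢): balance = 10¢
Coin 2 (nickel, 5¢): balance = 15¢
Coin 3 (dime, 10¢): balance = 25¢
Coin 4 (nickel, 5¢): balance = 30¢
  → balance >= price → DISPENSE, change = 30 - 30 = 0¢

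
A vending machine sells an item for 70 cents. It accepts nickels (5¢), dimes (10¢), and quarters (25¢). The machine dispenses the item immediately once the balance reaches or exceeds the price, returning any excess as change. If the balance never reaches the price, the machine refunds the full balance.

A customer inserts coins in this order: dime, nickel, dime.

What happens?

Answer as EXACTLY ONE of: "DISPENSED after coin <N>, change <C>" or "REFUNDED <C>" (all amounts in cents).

Answer: REFUNDED 25

Derivation:
Price: 70¢
Coin 1 (dime, 10¢): balance = 10¢
Coin 2 (nickel, 5¢): balance = 15¢
Coin 3 (dime, 10¢): balance = 25¢
All coins inserted, balance 25¢ < price 70¢ → REFUND 25¢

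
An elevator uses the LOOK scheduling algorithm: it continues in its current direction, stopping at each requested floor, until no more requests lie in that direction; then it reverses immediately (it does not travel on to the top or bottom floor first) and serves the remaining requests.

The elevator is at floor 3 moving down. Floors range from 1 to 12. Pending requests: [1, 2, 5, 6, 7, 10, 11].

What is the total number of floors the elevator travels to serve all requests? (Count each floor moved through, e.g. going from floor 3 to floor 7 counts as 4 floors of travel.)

Answer: 12

Derivation:
Start at floor 3 moving down, LOOK stop order: [2, 1, 5, 6, 7, 10, 11]
  3 → 2: |2-3| = 1, total = 1
  2 → 1: |1-2| = 1, total = 2
  1 → 5: |5-1| = 4, total = 6
  5 → 6: |6-5| = 1, total = 7
  6 → 7: |7-6| = 1, total = 8
  7 → 10: |10-7| = 3, total = 11
  10 → 11: |11-10| = 1, total = 12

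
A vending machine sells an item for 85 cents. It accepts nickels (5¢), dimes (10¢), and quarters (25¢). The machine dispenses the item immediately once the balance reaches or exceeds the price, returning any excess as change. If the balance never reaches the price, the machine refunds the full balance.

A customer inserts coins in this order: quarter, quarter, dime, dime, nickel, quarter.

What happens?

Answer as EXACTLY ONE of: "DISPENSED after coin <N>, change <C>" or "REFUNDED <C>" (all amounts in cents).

Price: 85¢
Coin 1 (quarter, 25¢): balance = 25¢
Coin 2 (quarter, 25¢): balance = 50¢
Coin 3 (dime, 10¢): balance = 60¢
Coin 4 (dime, 10¢): balance = 70¢
Coin 5 (nickel, 5¢): balance = 75¢
Coin 6 (quarter, 25¢): balance = 100¢
  → balance >= price → DISPENSE, change = 100 - 85 = 15¢

Answer: DISPENSED after coin 6, change 15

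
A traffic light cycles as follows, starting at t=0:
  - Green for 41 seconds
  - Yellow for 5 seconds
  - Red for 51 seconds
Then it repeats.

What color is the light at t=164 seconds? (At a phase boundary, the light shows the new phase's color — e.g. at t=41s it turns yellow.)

Answer: red

Derivation:
Cycle length = 41 + 5 + 51 = 97s
t = 164, phase_t = 164 mod 97 = 67
67 >= 46 → RED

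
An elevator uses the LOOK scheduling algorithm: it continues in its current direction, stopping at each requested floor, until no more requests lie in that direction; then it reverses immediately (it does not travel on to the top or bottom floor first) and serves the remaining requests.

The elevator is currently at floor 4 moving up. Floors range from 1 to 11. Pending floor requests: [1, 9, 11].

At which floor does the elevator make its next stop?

Answer: 9

Derivation:
Current floor: 4, direction: up
Requests above: [9, 11]
Requests below: [1]
Moving up and requests lie above → nearest above is min([9, 11]) = 9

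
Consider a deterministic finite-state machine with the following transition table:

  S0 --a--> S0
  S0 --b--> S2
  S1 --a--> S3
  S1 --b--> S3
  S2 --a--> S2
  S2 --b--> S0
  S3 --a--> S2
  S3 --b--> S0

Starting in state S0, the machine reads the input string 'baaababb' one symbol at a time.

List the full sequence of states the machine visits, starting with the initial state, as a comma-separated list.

Answer: S0, S2, S2, S2, S2, S0, S0, S2, S0

Derivation:
Start: S0
  read 'b': S0 --b--> S2
  read 'a': S2 --a--> S2
  read 'a': S2 --a--> S2
  read 'a': S2 --a--> S2
  read 'b': S2 --b--> S0
  read 'a': S0 --a--> S0
  read 'b': S0 --b--> S2
  read 'b': S2 --b--> S0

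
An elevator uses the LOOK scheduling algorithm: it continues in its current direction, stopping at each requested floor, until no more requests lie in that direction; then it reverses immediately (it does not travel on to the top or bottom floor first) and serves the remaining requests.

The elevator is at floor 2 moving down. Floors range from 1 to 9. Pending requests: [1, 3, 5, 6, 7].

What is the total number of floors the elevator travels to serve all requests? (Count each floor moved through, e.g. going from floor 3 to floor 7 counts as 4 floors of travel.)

Answer: 7

Derivation:
Start at floor 2 moving down, LOOK stop order: [1, 3, 5, 6, 7]
  2 → 1: |1-2| = 1, total = 1
  1 → 3: |3-1| = 2, total = 3
  3 → 5: |5-3| = 2, total = 5
  5 → 6: |6-5| = 1, total = 6
  6 → 7: |7-6| = 1, total = 7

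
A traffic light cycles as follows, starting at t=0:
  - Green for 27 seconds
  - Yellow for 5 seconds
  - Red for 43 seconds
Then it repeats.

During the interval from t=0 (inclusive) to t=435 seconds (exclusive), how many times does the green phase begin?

Answer: 6

Derivation:
Cycle = 27+5+43 = 75s
green phase starts at t = k*75 + 0 for k=0,1,2,...
Need k*75+0 < 435 → k < 5.800
k ∈ {0, ..., 5} → 6 starts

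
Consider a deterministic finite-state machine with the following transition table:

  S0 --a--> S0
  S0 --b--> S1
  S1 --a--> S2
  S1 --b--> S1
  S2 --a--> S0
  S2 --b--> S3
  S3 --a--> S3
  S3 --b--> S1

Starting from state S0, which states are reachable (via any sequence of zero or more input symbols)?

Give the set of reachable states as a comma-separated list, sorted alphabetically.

Answer: S0, S1, S2, S3

Derivation:
BFS from S0:
  visit S0: S0--a-->S0 (seen), S0--b-->S1 (new)
  visit S1: S1--a-->S2 (new), S1--b-->S1 (seen)
  visit S2: S2--a-->S0 (seen), S2--b-->S3 (new)
  visit S3: S3--a-->S3 (seen), S3--b-->S1 (seen)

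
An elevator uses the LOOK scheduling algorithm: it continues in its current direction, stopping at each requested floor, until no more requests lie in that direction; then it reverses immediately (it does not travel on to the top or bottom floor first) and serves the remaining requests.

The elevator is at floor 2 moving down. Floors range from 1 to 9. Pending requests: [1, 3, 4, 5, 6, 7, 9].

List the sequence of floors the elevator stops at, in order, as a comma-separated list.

Answer: 1, 3, 4, 5, 6, 7, 9

Derivation:
Current: 2, moving DOWN
Serve below first (descending): [1]
Then reverse, serve above (ascending): [3, 4, 5, 6, 7, 9]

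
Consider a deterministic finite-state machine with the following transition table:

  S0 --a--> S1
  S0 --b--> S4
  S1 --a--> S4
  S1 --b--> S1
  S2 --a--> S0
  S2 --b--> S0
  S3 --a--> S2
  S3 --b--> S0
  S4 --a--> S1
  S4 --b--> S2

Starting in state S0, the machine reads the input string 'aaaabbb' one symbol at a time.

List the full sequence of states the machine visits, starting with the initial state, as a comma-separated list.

Answer: S0, S1, S4, S1, S4, S2, S0, S4

Derivation:
Start: S0
  read 'a': S0 --a--> S1
  read 'a': S1 --a--> S4
  read 'a': S4 --a--> S1
  read 'a': S1 --a--> S4
  read 'b': S4 --b--> S2
  read 'b': S2 --b--> S0
  read 'b': S0 --b--> S4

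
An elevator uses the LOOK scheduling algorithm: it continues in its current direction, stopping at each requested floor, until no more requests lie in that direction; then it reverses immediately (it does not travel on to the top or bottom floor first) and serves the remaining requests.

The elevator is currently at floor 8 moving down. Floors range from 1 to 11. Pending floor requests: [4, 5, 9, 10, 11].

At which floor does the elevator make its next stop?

Current floor: 8, direction: down
Requests above: [9, 10, 11]
Requests below: [4, 5]
Moving down and requests lie below → nearest below is max([4, 5]) = 5

Answer: 5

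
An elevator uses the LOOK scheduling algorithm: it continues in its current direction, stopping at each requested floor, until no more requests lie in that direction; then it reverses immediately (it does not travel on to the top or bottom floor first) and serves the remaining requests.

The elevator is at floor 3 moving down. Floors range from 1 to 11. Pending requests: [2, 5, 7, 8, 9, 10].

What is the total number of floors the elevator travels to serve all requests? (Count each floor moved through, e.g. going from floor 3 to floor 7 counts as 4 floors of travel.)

Answer: 9

Derivation:
Start at floor 3 moving down, LOOK stop order: [2, 5, 7, 8, 9, 10]
  3 → 2: |2-3| = 1, total = 1
  2 → 5: |5-2| = 3, total = 4
  5 → 7: |7-5| = 2, total = 6
  7 → 8: |8-7| = 1, total = 7
  8 → 9: |9-8| = 1, total = 8
  9 → 10: |10-9| = 1, total = 9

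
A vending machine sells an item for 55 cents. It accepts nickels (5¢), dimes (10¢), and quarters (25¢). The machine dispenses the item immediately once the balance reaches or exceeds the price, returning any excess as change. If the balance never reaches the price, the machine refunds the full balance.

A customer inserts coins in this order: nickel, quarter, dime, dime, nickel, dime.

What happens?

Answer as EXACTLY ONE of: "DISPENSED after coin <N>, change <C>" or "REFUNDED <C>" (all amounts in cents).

Price: 55¢
Coin 1 (nickel, 5¢): balance = 5¢
Coin 2 (quarter, 25¢): balance = 30¢
Coin 3 (dime, 10¢): balance = 40¢
Coin 4 (dime, 10¢): balance = 50¢
Coin 5 (nickel, 5¢): balance = 55¢
  → balance >= price → DISPENSE, change = 55 - 55 = 0¢

Answer: DISPENSED after coin 5, change 0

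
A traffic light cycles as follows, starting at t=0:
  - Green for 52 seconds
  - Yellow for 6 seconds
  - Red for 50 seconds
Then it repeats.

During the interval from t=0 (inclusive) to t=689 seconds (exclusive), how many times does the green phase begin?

Answer: 7

Derivation:
Cycle = 52+6+50 = 108s
green phase starts at t = k*108 + 0 for k=0,1,2,...
Need k*108+0 < 689 → k < 6.380
k ∈ {0, ..., 6} → 7 starts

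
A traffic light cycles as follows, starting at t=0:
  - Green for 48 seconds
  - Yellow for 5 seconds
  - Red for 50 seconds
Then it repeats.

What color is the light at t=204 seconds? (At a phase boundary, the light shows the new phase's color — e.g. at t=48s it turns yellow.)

Cycle length = 48 + 5 + 50 = 103s
t = 204, phase_t = 204 mod 103 = 101
101 >= 53 → RED

Answer: red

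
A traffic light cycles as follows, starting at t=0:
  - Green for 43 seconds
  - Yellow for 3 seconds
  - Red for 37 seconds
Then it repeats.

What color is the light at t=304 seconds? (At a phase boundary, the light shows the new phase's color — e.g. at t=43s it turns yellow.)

Answer: red

Derivation:
Cycle length = 43 + 3 + 37 = 83s
t = 304, phase_t = 304 mod 83 = 55
55 >= 46 → RED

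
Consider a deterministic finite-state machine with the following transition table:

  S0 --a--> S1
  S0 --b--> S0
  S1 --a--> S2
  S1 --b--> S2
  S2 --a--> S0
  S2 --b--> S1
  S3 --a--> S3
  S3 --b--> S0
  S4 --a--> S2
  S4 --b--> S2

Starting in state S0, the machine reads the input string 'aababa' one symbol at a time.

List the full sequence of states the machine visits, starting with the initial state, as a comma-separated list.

Answer: S0, S1, S2, S1, S2, S1, S2

Derivation:
Start: S0
  read 'a': S0 --a--> S1
  read 'a': S1 --a--> S2
  read 'b': S2 --b--> S1
  read 'a': S1 --a--> S2
  read 'b': S2 --b--> S1
  read 'a': S1 --a--> S2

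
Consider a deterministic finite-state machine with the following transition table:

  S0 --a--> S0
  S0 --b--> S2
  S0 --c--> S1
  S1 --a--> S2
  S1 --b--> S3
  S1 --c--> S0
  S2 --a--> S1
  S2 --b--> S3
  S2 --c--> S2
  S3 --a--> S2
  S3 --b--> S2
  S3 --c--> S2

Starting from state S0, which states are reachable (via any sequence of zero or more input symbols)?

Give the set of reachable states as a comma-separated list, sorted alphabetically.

Answer: S0, S1, S2, S3

Derivation:
BFS from S0:
  visit S0: S0--a-->S0 (seen), S0--b-->S2 (new), S0--c-->S1 (new)
  visit S2: S2--a-->S1 (seen), S2--b-->S3 (new), S2--c-->S2 (seen)
  visit S1: S1--a-->S2 (seen), S1--b-->S3 (seen), S1--c-->S0 (seen)
  visit S3: S3--a-->S2 (seen), S3--b-->S2 (seen), S3--c-->S2 (seen)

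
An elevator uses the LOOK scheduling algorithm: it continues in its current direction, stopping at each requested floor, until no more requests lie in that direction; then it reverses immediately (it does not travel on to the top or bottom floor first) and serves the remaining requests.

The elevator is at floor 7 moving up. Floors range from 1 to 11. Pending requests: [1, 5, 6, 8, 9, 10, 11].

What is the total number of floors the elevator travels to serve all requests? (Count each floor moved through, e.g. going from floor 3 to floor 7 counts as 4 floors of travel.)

Start at floor 7 moving up, LOOK stop order: [8, 9, 10, 11, 6, 5, 1]
  7 → 8: |8-7| = 1, total = 1
  8 → 9: |9-8| = 1, total = 2
  9 → 10: |10-9| = 1, total = 3
  10 → 11: |11-10| = 1, total = 4
  11 → 6: |6-11| = 5, total = 9
  6 → 5: |5-6| = 1, total = 10
  5 → 1: |1-5| = 4, total = 14

Answer: 14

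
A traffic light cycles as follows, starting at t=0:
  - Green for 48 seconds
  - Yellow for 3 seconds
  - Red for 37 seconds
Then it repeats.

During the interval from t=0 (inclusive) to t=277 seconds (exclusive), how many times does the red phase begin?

Answer: 3

Derivation:
Cycle = 48+3+37 = 88s
red phase starts at t = k*88 + 51 for k=0,1,2,...
Need k*88+51 < 277 → k < 2.568
k ∈ {0, ..., 2} → 3 starts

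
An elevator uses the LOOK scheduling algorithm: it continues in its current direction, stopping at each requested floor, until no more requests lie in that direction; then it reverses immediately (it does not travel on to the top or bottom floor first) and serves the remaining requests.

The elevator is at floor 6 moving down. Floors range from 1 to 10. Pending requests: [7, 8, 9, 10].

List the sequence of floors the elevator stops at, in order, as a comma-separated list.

Current: 6, moving DOWN
Serve below first (descending): []
Then reverse, serve above (ascending): [7, 8, 9, 10]

Answer: 7, 8, 9, 10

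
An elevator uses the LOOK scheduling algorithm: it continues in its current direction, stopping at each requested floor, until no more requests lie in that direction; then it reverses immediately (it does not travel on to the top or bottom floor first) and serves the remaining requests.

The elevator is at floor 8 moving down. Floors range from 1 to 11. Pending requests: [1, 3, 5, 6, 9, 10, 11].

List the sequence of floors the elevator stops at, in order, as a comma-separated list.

Answer: 6, 5, 3, 1, 9, 10, 11

Derivation:
Current: 8, moving DOWN
Serve below first (descending): [6, 5, 3, 1]
Then reverse, serve above (ascending): [9, 10, 11]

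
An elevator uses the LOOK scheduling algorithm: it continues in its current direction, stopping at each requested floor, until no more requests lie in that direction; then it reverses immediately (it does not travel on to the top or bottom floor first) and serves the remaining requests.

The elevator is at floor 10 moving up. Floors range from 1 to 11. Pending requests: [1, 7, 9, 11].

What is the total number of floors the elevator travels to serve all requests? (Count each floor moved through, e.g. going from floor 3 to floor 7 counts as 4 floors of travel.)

Start at floor 10 moving up, LOOK stop order: [11, 9, 7, 1]
  10 → 11: |11-10| = 1, total = 1
  11 → 9: |9-11| = 2, total = 3
  9 → 7: |7-9| = 2, total = 5
  7 → 1: |1-7| = 6, total = 11

Answer: 11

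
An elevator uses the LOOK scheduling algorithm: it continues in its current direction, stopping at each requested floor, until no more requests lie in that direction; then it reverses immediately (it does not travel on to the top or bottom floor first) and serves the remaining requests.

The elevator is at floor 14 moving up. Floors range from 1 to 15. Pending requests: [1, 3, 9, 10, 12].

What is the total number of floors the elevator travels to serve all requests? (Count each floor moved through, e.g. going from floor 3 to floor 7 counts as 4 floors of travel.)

Start at floor 14 moving up, LOOK stop order: [12, 10, 9, 3, 1]
  14 → 12: |12-14| = 2, total = 2
  12 → 10: |10-12| = 2, total = 4
  10 → 9: |9-10| = 1, total = 5
  9 → 3: |3-9| = 6, total = 11
  3 → 1: |1-3| = 2, total = 13

Answer: 13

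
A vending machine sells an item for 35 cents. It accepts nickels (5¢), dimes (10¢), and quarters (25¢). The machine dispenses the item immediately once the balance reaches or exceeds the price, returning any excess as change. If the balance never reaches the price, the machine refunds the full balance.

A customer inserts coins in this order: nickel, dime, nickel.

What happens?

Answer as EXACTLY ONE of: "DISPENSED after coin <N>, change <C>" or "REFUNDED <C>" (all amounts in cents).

Answer: REFUNDED 20

Derivation:
Price: 35¢
Coin 1 (nickel, 5¢): balance = 5¢
Coin 2 (dime, 10¢): balance = 15¢
Coin 3 (nickel, 5¢): balance = 20¢
All coins inserted, balance 20¢ < price 35¢ → REFUND 20¢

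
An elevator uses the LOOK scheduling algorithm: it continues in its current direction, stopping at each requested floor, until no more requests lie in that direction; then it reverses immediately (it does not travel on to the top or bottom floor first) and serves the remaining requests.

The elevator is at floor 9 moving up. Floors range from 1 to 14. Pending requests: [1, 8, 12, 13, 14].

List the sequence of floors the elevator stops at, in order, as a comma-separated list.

Answer: 12, 13, 14, 8, 1

Derivation:
Current: 9, moving UP
Serve above first (ascending): [12, 13, 14]
Then reverse, serve below (descending): [8, 1]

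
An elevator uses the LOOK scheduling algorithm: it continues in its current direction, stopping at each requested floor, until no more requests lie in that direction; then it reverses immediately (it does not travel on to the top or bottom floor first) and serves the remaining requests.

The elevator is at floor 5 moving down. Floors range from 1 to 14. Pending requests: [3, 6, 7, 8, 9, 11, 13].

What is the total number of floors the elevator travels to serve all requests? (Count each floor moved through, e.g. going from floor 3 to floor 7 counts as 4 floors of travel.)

Start at floor 5 moving down, LOOK stop order: [3, 6, 7, 8, 9, 11, 13]
  5 → 3: |3-5| = 2, total = 2
  3 → 6: |6-3| = 3, total = 5
  6 → 7: |7-6| = 1, total = 6
  7 → 8: |8-7| = 1, total = 7
  8 → 9: |9-8| = 1, total = 8
  9 → 11: |11-9| = 2, total = 10
  11 → 13: |13-11| = 2, total = 12

Answer: 12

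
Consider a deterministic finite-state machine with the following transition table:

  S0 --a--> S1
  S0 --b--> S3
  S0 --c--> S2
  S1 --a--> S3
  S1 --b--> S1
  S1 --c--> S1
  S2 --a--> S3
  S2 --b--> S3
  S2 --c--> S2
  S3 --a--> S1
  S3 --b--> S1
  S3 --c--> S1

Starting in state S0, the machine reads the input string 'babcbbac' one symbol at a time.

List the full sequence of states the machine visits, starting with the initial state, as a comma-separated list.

Start: S0
  read 'b': S0 --b--> S3
  read 'a': S3 --a--> S1
  read 'b': S1 --b--> S1
  read 'c': S1 --c--> S1
  read 'b': S1 --b--> S1
  read 'b': S1 --b--> S1
  read 'a': S1 --a--> S3
  read 'c': S3 --c--> S1

Answer: S0, S3, S1, S1, S1, S1, S1, S3, S1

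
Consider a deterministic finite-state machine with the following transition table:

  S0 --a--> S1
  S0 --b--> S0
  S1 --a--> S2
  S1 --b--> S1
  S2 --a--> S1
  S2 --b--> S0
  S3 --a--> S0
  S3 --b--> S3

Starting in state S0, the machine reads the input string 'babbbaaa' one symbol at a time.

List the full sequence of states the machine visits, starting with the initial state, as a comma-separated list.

Answer: S0, S0, S1, S1, S1, S1, S2, S1, S2

Derivation:
Start: S0
  read 'b': S0 --b--> S0
  read 'a': S0 --a--> S1
  read 'b': S1 --b--> S1
  read 'b': S1 --b--> S1
  read 'b': S1 --b--> S1
  read 'a': S1 --a--> S2
  read 'a': S2 --a--> S1
  read 'a': S1 --a--> S2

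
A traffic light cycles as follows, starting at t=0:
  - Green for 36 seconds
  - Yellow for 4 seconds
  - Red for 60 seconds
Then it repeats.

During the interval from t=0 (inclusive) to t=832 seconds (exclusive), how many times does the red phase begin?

Answer: 8

Derivation:
Cycle = 36+4+60 = 100s
red phase starts at t = k*100 + 40 for k=0,1,2,...
Need k*100+40 < 832 → k < 7.920
k ∈ {0, ..., 7} → 8 starts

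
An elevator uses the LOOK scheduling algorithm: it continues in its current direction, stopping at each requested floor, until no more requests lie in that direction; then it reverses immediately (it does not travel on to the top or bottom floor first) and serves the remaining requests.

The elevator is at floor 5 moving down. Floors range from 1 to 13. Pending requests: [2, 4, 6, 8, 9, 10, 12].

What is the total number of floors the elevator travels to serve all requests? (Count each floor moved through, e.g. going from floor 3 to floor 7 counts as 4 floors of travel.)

Answer: 13

Derivation:
Start at floor 5 moving down, LOOK stop order: [4, 2, 6, 8, 9, 10, 12]
  5 → 4: |4-5| = 1, total = 1
  4 → 2: |2-4| = 2, total = 3
  2 → 6: |6-2| = 4, total = 7
  6 → 8: |8-6| = 2, total = 9
  8 → 9: |9-8| = 1, total = 10
  9 → 10: |10-9| = 1, total = 11
  10 → 12: |12-10| = 2, total = 13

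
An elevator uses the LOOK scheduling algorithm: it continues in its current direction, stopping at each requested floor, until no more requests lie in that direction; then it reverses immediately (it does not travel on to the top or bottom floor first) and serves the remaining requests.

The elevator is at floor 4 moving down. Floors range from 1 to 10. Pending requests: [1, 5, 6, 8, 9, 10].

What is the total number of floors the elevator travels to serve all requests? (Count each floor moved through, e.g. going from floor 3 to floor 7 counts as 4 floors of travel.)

Start at floor 4 moving down, LOOK stop order: [1, 5, 6, 8, 9, 10]
  4 → 1: |1-4| = 3, total = 3
  1 → 5: |5-1| = 4, total = 7
  5 → 6: |6-5| = 1, total = 8
  6 → 8: |8-6| = 2, total = 10
  8 → 9: |9-8| = 1, total = 11
  9 → 10: |10-9| = 1, total = 12

Answer: 12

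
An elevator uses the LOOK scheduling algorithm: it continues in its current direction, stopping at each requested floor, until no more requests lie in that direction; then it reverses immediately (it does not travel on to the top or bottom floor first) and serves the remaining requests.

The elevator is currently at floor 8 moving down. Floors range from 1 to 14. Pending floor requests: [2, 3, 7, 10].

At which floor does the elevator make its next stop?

Current floor: 8, direction: down
Requests above: [10]
Requests below: [2, 3, 7]
Moving down and requests lie below → nearest below is max([2, 3, 7]) = 7

Answer: 7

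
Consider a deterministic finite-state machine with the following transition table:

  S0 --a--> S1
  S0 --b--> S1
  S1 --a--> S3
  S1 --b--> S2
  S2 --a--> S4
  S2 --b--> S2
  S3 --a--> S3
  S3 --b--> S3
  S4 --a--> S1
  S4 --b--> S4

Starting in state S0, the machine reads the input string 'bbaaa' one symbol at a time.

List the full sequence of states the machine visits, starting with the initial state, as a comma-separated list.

Start: S0
  read 'b': S0 --b--> S1
  read 'b': S1 --b--> S2
  read 'a': S2 --a--> S4
  read 'a': S4 --a--> S1
  read 'a': S1 --a--> S3

Answer: S0, S1, S2, S4, S1, S3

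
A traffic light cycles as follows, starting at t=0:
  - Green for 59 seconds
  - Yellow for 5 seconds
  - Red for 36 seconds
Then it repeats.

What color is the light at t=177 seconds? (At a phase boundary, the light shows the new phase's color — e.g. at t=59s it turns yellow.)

Answer: red

Derivation:
Cycle length = 59 + 5 + 36 = 100s
t = 177, phase_t = 177 mod 100 = 77
77 >= 64 → RED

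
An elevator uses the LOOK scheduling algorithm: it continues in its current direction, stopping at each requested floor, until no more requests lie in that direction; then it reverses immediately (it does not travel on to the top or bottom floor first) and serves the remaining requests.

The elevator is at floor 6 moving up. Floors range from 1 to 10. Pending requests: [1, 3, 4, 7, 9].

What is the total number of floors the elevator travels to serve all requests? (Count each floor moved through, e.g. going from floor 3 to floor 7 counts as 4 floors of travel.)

Start at floor 6 moving up, LOOK stop order: [7, 9, 4, 3, 1]
  6 → 7: |7-6| = 1, total = 1
  7 → 9: |9-7| = 2, total = 3
  9 → 4: |4-9| = 5, total = 8
  4 → 3: |3-4| = 1, total = 9
  3 → 1: |1-3| = 2, total = 11

Answer: 11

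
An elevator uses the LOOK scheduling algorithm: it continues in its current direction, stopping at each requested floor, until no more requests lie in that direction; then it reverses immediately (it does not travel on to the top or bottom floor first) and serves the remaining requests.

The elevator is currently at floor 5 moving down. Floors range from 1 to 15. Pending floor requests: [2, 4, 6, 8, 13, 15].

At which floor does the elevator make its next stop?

Current floor: 5, direction: down
Requests above: [6, 8, 13, 15]
Requests below: [2, 4]
Moving down and requests lie below → nearest below is max([2, 4]) = 4

Answer: 4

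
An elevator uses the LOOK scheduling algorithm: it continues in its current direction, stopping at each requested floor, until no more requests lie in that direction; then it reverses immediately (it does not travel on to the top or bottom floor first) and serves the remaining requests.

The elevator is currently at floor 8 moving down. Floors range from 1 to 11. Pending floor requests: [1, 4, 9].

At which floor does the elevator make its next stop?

Current floor: 8, direction: down
Requests above: [9]
Requests below: [1, 4]
Moving down and requests lie below → nearest below is max([1, 4]) = 4

Answer: 4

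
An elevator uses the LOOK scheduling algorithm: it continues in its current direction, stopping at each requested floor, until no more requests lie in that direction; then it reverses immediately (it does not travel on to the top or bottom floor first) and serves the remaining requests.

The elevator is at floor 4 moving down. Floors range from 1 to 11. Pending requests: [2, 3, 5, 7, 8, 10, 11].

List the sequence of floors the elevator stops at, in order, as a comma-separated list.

Answer: 3, 2, 5, 7, 8, 10, 11

Derivation:
Current: 4, moving DOWN
Serve below first (descending): [3, 2]
Then reverse, serve above (ascending): [5, 7, 8, 10, 11]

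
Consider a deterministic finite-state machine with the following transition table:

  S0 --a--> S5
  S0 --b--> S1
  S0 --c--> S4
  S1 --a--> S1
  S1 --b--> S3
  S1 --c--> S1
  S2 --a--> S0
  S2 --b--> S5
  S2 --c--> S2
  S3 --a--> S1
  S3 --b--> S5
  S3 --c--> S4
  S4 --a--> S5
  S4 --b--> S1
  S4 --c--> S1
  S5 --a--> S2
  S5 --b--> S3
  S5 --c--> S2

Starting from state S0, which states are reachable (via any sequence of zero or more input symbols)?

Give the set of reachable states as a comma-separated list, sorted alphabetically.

Answer: S0, S1, S2, S3, S4, S5

Derivation:
BFS from S0:
  visit S0: S0--a-->S5 (new), S0--b-->S1 (new), S0--c-->S4 (new)
  visit S5: S5--a-->S2 (new), S5--b-->S3 (new), S5--c-->S2 (seen)
  visit S1: S1--a-->S1 (seen), S1--b-->S3 (seen), S1--c-->S1 (seen)
  visit S4: S4--a-->S5 (seen), S4--b-->S1 (seen), S4--c-->S1 (seen)
  visit S2: S2--a-->S0 (seen), S2--b-->S5 (seen), S2--c-->S2 (seen)
  visit S3: S3--a-->S1 (seen), S3--b-->S5 (seen), S3--c-->S4 (seen)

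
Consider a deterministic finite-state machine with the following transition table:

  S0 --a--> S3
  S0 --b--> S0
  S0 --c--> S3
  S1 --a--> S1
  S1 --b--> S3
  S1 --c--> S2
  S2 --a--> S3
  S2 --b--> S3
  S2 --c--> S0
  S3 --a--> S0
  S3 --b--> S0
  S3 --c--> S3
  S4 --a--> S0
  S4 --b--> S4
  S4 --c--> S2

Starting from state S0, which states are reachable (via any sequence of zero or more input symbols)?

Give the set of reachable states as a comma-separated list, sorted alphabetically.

Answer: S0, S3

Derivation:
BFS from S0:
  visit S0: S0--a-->S3 (new), S0--b-->S0 (seen), S0--c-->S3 (seen)
  visit S3: S3--a-->S0 (seen), S3--b-->S0 (seen), S3--c-->S3 (seen)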